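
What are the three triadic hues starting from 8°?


Triadic: equally spaced at 120° intervals
H1 = 8°
H2 = (8 + 120) mod 360 = 128°
H3 = (8 + 240) mod 360 = 248°
Triadic = 8°, 128°, 248°


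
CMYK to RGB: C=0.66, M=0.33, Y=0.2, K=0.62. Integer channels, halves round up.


R = 255 × (1-C) × (1-K) = 255 × 0.34 × 0.38 = 32.946 → 33
G = 255 × (1-M) × (1-K) = 255 × 0.67 × 0.38 = 64.923 → 65
B = 255 × (1-Y) × (1-K) = 255 × 0.80 × 0.38 = 77.52 → 78
= RGB(33, 65, 78)


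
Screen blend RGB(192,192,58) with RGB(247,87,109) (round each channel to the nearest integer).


Screen: C = 255 - (255-A)×(255-B)/255, rounded to nearest integer
R: 255 - (255-192)×(255-247)/255 = 255 - 504/255 ≈ 255 - 1.976 = 253.024 → 253
G: 255 - (255-192)×(255-87)/255 = 255 - 10584/255 ≈ 255 - 41.506 = 213.494 → 213
B: 255 - (255-58)×(255-109)/255 = 255 - 28762/255 ≈ 255 - 112.792 = 142.208 → 142
= RGB(253, 213, 142)


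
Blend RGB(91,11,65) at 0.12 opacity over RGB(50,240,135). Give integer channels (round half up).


C = α×F + (1-α)×B, with 1-α = 0.88
R: 0.12×91 + 0.88×50 = 10.92 + 44.00 = 54.92 → 55
G: 0.12×11 + 0.88×240 = 1.32 + 211.20 = 212.52 → 213
B: 0.12×65 + 0.88×135 = 7.80 + 118.80 = 126.60 → 127
= RGB(55, 213, 127)


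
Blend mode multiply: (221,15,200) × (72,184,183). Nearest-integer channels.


Multiply: C = A×B/255, rounded to nearest integer
R: 221×72/255 = 15912/255 ≈ 62.400 → 62
G: 15×184/255 = 2760/255 ≈ 10.824 → 11
B: 200×183/255 = 36600/255 ≈ 143.529 → 144
= RGB(62, 11, 144)


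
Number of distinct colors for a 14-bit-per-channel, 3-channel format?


Total bits = 14 bits/channel × 3 channels = 42 bits
Distinct colors = 2^42
= 4,398,046,511,104 colors


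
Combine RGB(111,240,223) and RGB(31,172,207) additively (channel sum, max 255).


Additive: each channel = min(255, C₁+C₂)
R: 111+31 = 142 → 142
G: 240+172 = 412 → 255
B: 223+207 = 430 → 255
= RGB(142, 255, 255)


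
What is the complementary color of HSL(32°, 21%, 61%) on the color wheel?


Complement = opposite side of color wheel = hue + 180°
H' = (32 + 180) mod 360 = 212°
S and L unchanged.
= HSL(212°, 21%, 61%)


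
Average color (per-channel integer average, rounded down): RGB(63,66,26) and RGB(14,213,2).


Midpoint: each channel = ⌊(C₁+C₂)/2⌋
R: ⌊(63+14)/2⌋ = 38
G: ⌊(66+213)/2⌋ = 139
B: ⌊(26+2)/2⌋ = 14
= RGB(38, 139, 14)


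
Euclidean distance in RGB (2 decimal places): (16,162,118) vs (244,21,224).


d = √[(R₁-R₂)² + (G₁-G₂)² + (B₁-B₂)²]
d = √[(16-244)² + (162-21)² + (118-224)²]
d = √[51984 + 19881 + 11236]
d = √83101
d ≈ 288.27


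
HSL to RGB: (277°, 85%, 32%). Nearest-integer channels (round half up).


H=277°, S=0.85, L=0.32
C = (1-|2L-1|)×S = (1-|-0.36|)×0.85 = 0.544
H' = H/60 = 277/60 ≈ 4.6167; X = C×(1-|H' mod 2 - 1|) ≈ 0.3355
m = L - C/2 = 0.32 - 0.272 = 0.048
Sector ⌊H'⌋ = 4 → (R',G',B') = (≈0.3355, 0.0, 0.544)
RGB = ((R'+m)×255, (G'+m)×255, (B'+m)×255) = (97.784, 12.24, 150.96)
Round half up → RGB(98, 12, 151)


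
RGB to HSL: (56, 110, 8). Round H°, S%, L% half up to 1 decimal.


Normalize: R'=56/255≈0.2196, G'=110/255≈0.4314, B'=8/255≈0.0314
Max=110/255, Min=8/255, Δ=Max-Min=102/255
L = (Max+Min)/2 = (110+8)/510 = 118/510 = 0.23137… → L = 23.1%
L ≤ 0.5 → S = Δ/(Max+Min) = 102/(110+8) = 102/118 = 0.86440… → S = 86.4%
(the 1/255 factors cancel in S and H, so raw channel differences can be used)
Max is G' → H = 60 × ((B-R)/Δ + 2) = 60 × ((8-56)/102 + 2)
  -48/102 + 2 = -0.4705… + 2 = 1.5294…
  H = 60 × 1.5294… = 91.764…° → H = 91.8°
= HSL(91.8°, 86.4%, 23.1%)


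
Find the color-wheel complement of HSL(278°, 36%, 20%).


Complement = opposite side of color wheel = hue + 180°
H' = (278 + 180) mod 360 = 98°
S and L unchanged.
= HSL(98°, 36%, 20%)


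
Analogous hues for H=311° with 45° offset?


Base hue: 311°
Left analog: (311 - 45) mod 360 = 266°
Right analog: (311 + 45) mod 360 = 356°
Analogous hues = 266° and 356°


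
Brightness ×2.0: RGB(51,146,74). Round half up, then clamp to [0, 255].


Multiply each channel by 2.0, round half up, clamp to [0, 255]
R: 51×2.0 = 102
G: 146×2.0 = 292 → clamp → 255
B: 74×2.0 = 148
= RGB(102, 255, 148)


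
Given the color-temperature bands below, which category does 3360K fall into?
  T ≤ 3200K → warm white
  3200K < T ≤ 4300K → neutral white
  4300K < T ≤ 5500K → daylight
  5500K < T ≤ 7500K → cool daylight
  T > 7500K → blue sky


Temperature: 3360K
3200K < 3360K ≤ 4300K → neutral white
Classification: neutral white


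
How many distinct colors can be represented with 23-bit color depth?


Colors = 2^bits = 2^23
= 8,388,608 colors


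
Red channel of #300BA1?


Color: #300BA1
R = 30 = 48
G = 0B = 11
B = A1 = 161
Red = 48


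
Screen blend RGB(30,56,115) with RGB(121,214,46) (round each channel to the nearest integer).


Screen: C = 255 - (255-A)×(255-B)/255, rounded to nearest integer
R: 255 - (255-30)×(255-121)/255 = 255 - 30150/255 ≈ 255 - 118.235 = 136.765 → 137
G: 255 - (255-56)×(255-214)/255 = 255 - 8159/255 ≈ 255 - 31.996 = 223.004 → 223
B: 255 - (255-115)×(255-46)/255 = 255 - 29260/255 ≈ 255 - 114.745 = 140.255 → 140
= RGB(137, 223, 140)


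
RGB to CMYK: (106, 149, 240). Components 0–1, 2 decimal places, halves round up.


R'=106/255≈0.4157, G'=149/255≈0.5843, B'=240/255≈0.9412
K = 1 - max(R',G',B') = 1 - 240/255 = 15/255 = 0.05882… → 0.06
(1-R'-K)/(1-K) simplifies to (max-R)/max with max = 240:
C = (240-106)/240 = 134/240 = 0.55833… → 0.56
M = (240-149)/240 = 91/240 = 0.37916… → 0.38
Y = (240-240)/240 = 0/240 = 0 → 0.00
= CMYK(0.56, 0.38, 0.00, 0.06)


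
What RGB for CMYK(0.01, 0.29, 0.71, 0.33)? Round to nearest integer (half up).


R = 255 × (1-C) × (1-K) = 255 × 0.99 × 0.67 = 169.1415 → 169
G = 255 × (1-M) × (1-K) = 255 × 0.71 × 0.67 = 121.3035 → 121
B = 255 × (1-Y) × (1-K) = 255 × 0.29 × 0.67 = 49.5465 → 50
= RGB(169, 121, 50)


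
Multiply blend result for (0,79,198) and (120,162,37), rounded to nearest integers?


Multiply: C = A×B/255, rounded to nearest integer
R: 0×120/255 = 0/255 ≈ 0.000 → 0
G: 79×162/255 = 12798/255 ≈ 50.188 → 50
B: 198×37/255 = 7326/255 ≈ 28.729 → 29
= RGB(0, 50, 29)


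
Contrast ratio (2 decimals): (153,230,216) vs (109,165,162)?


Linearize each sRGB channel c=v/255: c/12.92 if c ≤ 0.04045 else ((c+0.055)/1.055)^2.4
L = 0.2126×R_lin + 0.7152×G_lin + 0.0722×B_lin
Color 1 (153,230,216):
  R=153: 153/255≈0.6000 > 0.04045 → ((0.6000+0.055)/1.055)^2.4 ≈ 0.31855
  G=230: 230/255≈0.9020 > 0.04045 → ((0.9020+0.055)/1.055)^2.4 ≈ 0.79130
  B=216: 216/255≈0.8471 > 0.04045 → ((0.8471+0.055)/1.055)^2.4 ≈ 0.68669
  L1 = 0.2126×0.31855 + 0.7152×0.79130 + 0.0722×0.68669 ≈ 0.68324
Color 2 (109,165,162):
  R=109: 109/255≈0.4275 > 0.04045 → ((0.4275+0.055)/1.055)^2.4 ≈ 0.15293
  G=165: 165/255≈0.6471 > 0.04045 → ((0.6471+0.055)/1.055)^2.4 ≈ 0.37626
  B=162: 162/255≈0.6353 > 0.04045 → ((0.6353+0.055)/1.055)^2.4 ≈ 0.36131
  L2 = 0.2126×0.15293 + 0.7152×0.37626 + 0.0722×0.36131 ≈ 0.32770
Lighter = 0.68324, Darker = 0.32770
Ratio = (L_lighter + 0.05) / (L_darker + 0.05)
Ratio = (0.68324 + 0.05) / (0.32770 + 0.05) = 0.73324 / 0.37770 ≈ 1.9413
Ratio ≈ 1.94:1


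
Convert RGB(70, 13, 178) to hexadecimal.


R = 70 → 46 (hex)
G = 13 → 0D (hex)
B = 178 → B2 (hex)
Hex = #460DB2


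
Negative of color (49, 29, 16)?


Invert: (255-R, 255-G, 255-B)
R: 255-49 = 206
G: 255-29 = 226
B: 255-16 = 239
= RGB(206, 226, 239)


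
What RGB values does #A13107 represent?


A1 → 161 (R)
31 → 49 (G)
07 → 7 (B)
= RGB(161, 49, 7)


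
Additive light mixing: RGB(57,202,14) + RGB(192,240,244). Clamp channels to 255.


Additive: each channel = min(255, C₁+C₂)
R: 57+192 = 249 → 249
G: 202+240 = 442 → 255
B: 14+244 = 258 → 255
= RGB(249, 255, 255)


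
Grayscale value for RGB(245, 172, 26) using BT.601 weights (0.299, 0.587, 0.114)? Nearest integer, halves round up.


Gray = 0.299×R + 0.587×G + 0.114×B
Gray = 0.299×245 + 0.587×172 + 0.114×26
Gray = 73.255 + 100.964 + 2.964
Gray = 177.183 → round half up → 177
Gray = 177


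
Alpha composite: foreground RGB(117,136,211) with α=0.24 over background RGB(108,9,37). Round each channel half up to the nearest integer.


C = α×F + (1-α)×B, with 1-α = 0.76
R: 0.24×117 + 0.76×108 = 28.08 + 82.08 = 110.16 → 110
G: 0.24×136 + 0.76×9 = 32.64 + 6.84 = 39.48 → 39
B: 0.24×211 + 0.76×37 = 50.64 + 28.12 = 78.76 → 79
= RGB(110, 39, 79)


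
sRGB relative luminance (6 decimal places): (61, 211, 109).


Linearize each channel (sRGB transfer function): c = v/255; c_lin = c/12.92 if c ≤ 0.04045, else ((c+0.055)/1.055)^2.4
  R: 61/255 ≈ 0.239216 > 0.04045 → ((0.239216+0.055)/1.055)^2.4 ≈ 0.046665
  G: 211/255 ≈ 0.827451 > 0.04045 → ((0.827451+0.055)/1.055)^2.4 ≈ 0.651406
  B: 109/255 ≈ 0.427451 > 0.04045 → ((0.427451+0.055)/1.055)^2.4 ≈ 0.152926
R_lin = 0.046665, G_lin = 0.651406, B_lin = 0.152926
L = 0.2126×R + 0.7152×G + 0.0722×B
L = 0.2126×0.046665 + 0.7152×0.651406 + 0.0722×0.152926
L ≈ 0.486848


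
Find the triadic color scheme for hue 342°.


Triadic: equally spaced at 120° intervals
H1 = 342°
H2 = (342 + 120) mod 360 = 102°
H3 = (342 + 240) mod 360 = 222°
Triadic = 342°, 102°, 222°


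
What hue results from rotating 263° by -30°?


New hue = (H + rotation) mod 360
New hue = (263 -30) mod 360
= 233 mod 360
= 233°


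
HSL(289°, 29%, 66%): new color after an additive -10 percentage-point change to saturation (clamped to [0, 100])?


Original S = 29%
Adjustment = -10 percentage points
New S = 29 + (-10) = 19
Clamp to [0, 100] → 19
= HSL(289°, 19%, 66%)


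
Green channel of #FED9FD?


Color: #FED9FD
R = FE = 254
G = D9 = 217
B = FD = 253
Green = 217


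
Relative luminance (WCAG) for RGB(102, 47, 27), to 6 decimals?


Linearize each channel (sRGB transfer function): c = v/255; c_lin = c/12.92 if c ≤ 0.04045, else ((c+0.055)/1.055)^2.4
  R: 102/255 ≈ 0.400000 > 0.04045 → ((0.400000+0.055)/1.055)^2.4 ≈ 0.132868
  G: 47/255 ≈ 0.184314 > 0.04045 → ((0.184314+0.055)/1.055)^2.4 ≈ 0.028426
  B: 27/255 ≈ 0.105882 > 0.04045 → ((0.105882+0.055)/1.055)^2.4 ≈ 0.010960
R_lin = 0.132868, G_lin = 0.028426, B_lin = 0.010960
L = 0.2126×R + 0.7152×G + 0.0722×B
L = 0.2126×0.132868 + 0.7152×0.028426 + 0.0722×0.010960
L ≈ 0.049369


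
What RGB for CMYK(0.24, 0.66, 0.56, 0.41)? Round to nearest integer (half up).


R = 255 × (1-C) × (1-K) = 255 × 0.76 × 0.59 = 114.342 → 114
G = 255 × (1-M) × (1-K) = 255 × 0.34 × 0.59 = 51.153 → 51
B = 255 × (1-Y) × (1-K) = 255 × 0.44 × 0.59 = 66.198 → 66
= RGB(114, 51, 66)


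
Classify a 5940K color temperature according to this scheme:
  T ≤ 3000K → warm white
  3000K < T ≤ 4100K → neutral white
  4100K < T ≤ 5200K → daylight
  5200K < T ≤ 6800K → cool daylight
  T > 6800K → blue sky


Temperature: 5940K
5200K < 5940K ≤ 6800K → cool daylight
Classification: cool daylight


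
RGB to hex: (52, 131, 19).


R = 52 → 34 (hex)
G = 131 → 83 (hex)
B = 19 → 13 (hex)
Hex = #348313


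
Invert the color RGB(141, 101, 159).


Invert: (255-R, 255-G, 255-B)
R: 255-141 = 114
G: 255-101 = 154
B: 255-159 = 96
= RGB(114, 154, 96)


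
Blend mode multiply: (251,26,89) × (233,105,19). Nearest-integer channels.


Multiply: C = A×B/255, rounded to nearest integer
R: 251×233/255 = 58483/255 ≈ 229.345 → 229
G: 26×105/255 = 2730/255 ≈ 10.706 → 11
B: 89×19/255 = 1691/255 ≈ 6.631 → 7
= RGB(229, 11, 7)


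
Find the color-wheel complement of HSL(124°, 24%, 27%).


Complement = opposite side of color wheel = hue + 180°
H' = (124 + 180) mod 360 = 304°
S and L unchanged.
= HSL(304°, 24%, 27%)


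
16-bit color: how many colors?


Colors = 2^bits = 2^16
= 65,536 colors


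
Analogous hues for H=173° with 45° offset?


Base hue: 173°
Left analog: (173 - 45) mod 360 = 128°
Right analog: (173 + 45) mod 360 = 218°
Analogous hues = 128° and 218°


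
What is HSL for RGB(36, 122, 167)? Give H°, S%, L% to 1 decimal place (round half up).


Normalize: R'=36/255≈0.1412, G'=122/255≈0.4784, B'=167/255≈0.6549
Max=167/255, Min=36/255, Δ=Max-Min=131/255
L = (Max+Min)/2 = (167+36)/510 = 203/510 = 0.39803… → L = 39.8%
L ≤ 0.5 → S = Δ/(Max+Min) = 131/(167+36) = 131/203 = 0.64532… → S = 64.5%
(the 1/255 factors cancel in S and H, so raw channel differences can be used)
Max is B' → H = 60 × ((R-G)/Δ + 4) = 60 × ((36-122)/131 + 4)
  -86/131 + 4 = -0.6564… + 4 = 3.3435…
  H = 60 × 3.3435… = 200.610…° → H = 200.6°
= HSL(200.6°, 64.5%, 39.8%)


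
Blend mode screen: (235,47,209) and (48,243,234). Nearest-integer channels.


Screen: C = 255 - (255-A)×(255-B)/255, rounded to nearest integer
R: 255 - (255-235)×(255-48)/255 = 255 - 4140/255 ≈ 255 - 16.235 = 238.765 → 239
G: 255 - (255-47)×(255-243)/255 = 255 - 2496/255 ≈ 255 - 9.788 = 245.212 → 245
B: 255 - (255-209)×(255-234)/255 = 255 - 966/255 ≈ 255 - 3.788 = 251.212 → 251
= RGB(239, 245, 251)


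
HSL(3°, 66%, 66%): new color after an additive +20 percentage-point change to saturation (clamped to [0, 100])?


Original S = 66%
Adjustment = +20 percentage points
New S = 66 + (20) = 86
Clamp to [0, 100] → 86
= HSL(3°, 86%, 66%)


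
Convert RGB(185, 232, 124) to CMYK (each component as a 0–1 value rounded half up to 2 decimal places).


R'=185/255≈0.7255, G'=232/255≈0.9098, B'=124/255≈0.4863
K = 1 - max(R',G',B') = 1 - 232/255 = 23/255 = 0.09019… → 0.09
(1-R'-K)/(1-K) simplifies to (max-R)/max with max = 232:
C = (232-185)/232 = 47/232 = 0.20258… → 0.20
M = (232-232)/232 = 0/232 = 0 → 0.00
Y = (232-124)/232 = 108/232 = 0.46551… → 0.47
= CMYK(0.20, 0.00, 0.47, 0.09)


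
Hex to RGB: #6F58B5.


6F → 111 (R)
58 → 88 (G)
B5 → 181 (B)
= RGB(111, 88, 181)


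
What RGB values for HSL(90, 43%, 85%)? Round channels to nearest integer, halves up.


H=90°, S=0.43, L=0.85
C = (1-|2L-1|)×S = (1-|0.70|)×0.43 = 0.129
H' = H/60 = 90/60 ≈ 1.5000; X = C×(1-|H' mod 2 - 1|) = 0.0645
m = L - C/2 = 0.85 - 0.0645 = 0.7855
Sector ⌊H'⌋ = 1 → (R',G',B') = (0.0645, 0.129, 0.0)
RGB = ((R'+m)×255, (G'+m)×255, (B'+m)×255) = (216.75, 233.1975, 200.3025)
Round half up → RGB(217, 233, 200)


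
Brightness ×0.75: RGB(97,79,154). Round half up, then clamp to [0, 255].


Multiply each channel by 0.75, round half up, clamp to [0, 255]
R: 97×0.75 = 72.75 → round → 73
G: 79×0.75 = 59.25 → round → 59
B: 154×0.75 = 115.5 → round → 116
= RGB(73, 59, 116)


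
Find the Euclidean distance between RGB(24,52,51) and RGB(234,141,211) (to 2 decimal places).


d = √[(R₁-R₂)² + (G₁-G₂)² + (B₁-B₂)²]
d = √[(24-234)² + (52-141)² + (51-211)²]
d = √[44100 + 7921 + 25600]
d = √77621
d ≈ 278.61


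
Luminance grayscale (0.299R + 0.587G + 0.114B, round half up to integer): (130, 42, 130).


Gray = 0.299×R + 0.587×G + 0.114×B
Gray = 0.299×130 + 0.587×42 + 0.114×130
Gray = 38.870 + 24.654 + 14.820
Gray = 78.344 → round half up → 78
Gray = 78


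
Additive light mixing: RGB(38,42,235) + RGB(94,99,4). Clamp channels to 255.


Additive: each channel = min(255, C₁+C₂)
R: 38+94 = 132 → 132
G: 42+99 = 141 → 141
B: 235+4 = 239 → 239
= RGB(132, 141, 239)


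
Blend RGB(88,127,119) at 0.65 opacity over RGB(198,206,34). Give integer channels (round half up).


C = α×F + (1-α)×B, with 1-α = 0.35
R: 0.65×88 + 0.35×198 = 57.20 + 69.30 = 126.50 → 127
G: 0.65×127 + 0.35×206 = 82.55 + 72.10 = 154.65 → 155
B: 0.65×119 + 0.35×34 = 77.35 + 11.90 = 89.25 → 89
= RGB(127, 155, 89)


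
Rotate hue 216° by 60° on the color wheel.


New hue = (H + rotation) mod 360
New hue = (216 + 60) mod 360
= 276 mod 360
= 276°


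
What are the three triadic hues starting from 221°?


Triadic: equally spaced at 120° intervals
H1 = 221°
H2 = (221 + 120) mod 360 = 341°
H3 = (221 + 240) mod 360 = 101°
Triadic = 221°, 341°, 101°


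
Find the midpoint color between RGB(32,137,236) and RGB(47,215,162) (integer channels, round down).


Midpoint: each channel = ⌊(C₁+C₂)/2⌋
R: ⌊(32+47)/2⌋ = 39
G: ⌊(137+215)/2⌋ = 176
B: ⌊(236+162)/2⌋ = 199
= RGB(39, 176, 199)


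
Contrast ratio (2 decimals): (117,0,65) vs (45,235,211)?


Linearize each sRGB channel c=v/255: c/12.92 if c ≤ 0.04045 else ((c+0.055)/1.055)^2.4
L = 0.2126×R_lin + 0.7152×G_lin + 0.0722×B_lin
Color 1 (117,0,65):
  R=117: 117/255≈0.4588 > 0.04045 → ((0.4588+0.055)/1.055)^2.4 ≈ 0.17789
  G=0: 0/255≈0.0000 ≤ 0.04045 → 0.0000/12.92 ≈ 0.00000
  B=65: 65/255≈0.2549 > 0.04045 → ((0.2549+0.055)/1.055)^2.4 ≈ 0.05286
  L1 = 0.2126×0.17789 + 0.7152×0.00000 + 0.0722×0.05286 ≈ 0.04164
Color 2 (45,235,211):
  R=45: 45/255≈0.1765 > 0.04045 → ((0.1765+0.055)/1.055)^2.4 ≈ 0.02624
  G=235: 235/255≈0.9216 > 0.04045 → ((0.9216+0.055)/1.055)^2.4 ≈ 0.83077
  B=211: 211/255≈0.8275 > 0.04045 → ((0.8275+0.055)/1.055)^2.4 ≈ 0.65141
  L2 = 0.2126×0.02624 + 0.7152×0.83077 + 0.0722×0.65141 ≈ 0.64678
Lighter = 0.64678, Darker = 0.04164
Ratio = (L_lighter + 0.05) / (L_darker + 0.05)
Ratio = (0.64678 + 0.05) / (0.04164 + 0.05) = 0.69678 / 0.09164 ≈ 7.6038
Ratio ≈ 7.60:1


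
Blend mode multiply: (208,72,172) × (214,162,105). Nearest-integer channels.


Multiply: C = A×B/255, rounded to nearest integer
R: 208×214/255 = 44512/255 ≈ 174.557 → 175
G: 72×162/255 = 11664/255 ≈ 45.741 → 46
B: 172×105/255 = 18060/255 ≈ 70.824 → 71
= RGB(175, 46, 71)


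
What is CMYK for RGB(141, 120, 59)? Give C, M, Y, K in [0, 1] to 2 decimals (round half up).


R'=141/255≈0.5529, G'=120/255≈0.4706, B'=59/255≈0.2314
K = 1 - max(R',G',B') = 1 - 141/255 = 114/255 = 0.44705… → 0.45
(1-R'-K)/(1-K) simplifies to (max-R)/max with max = 141:
C = (141-141)/141 = 0/141 = 0 → 0.00
M = (141-120)/141 = 21/141 = 0.14893… → 0.15
Y = (141-59)/141 = 82/141 = 0.58156… → 0.58
= CMYK(0.00, 0.15, 0.58, 0.45)


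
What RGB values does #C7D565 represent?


C7 → 199 (R)
D5 → 213 (G)
65 → 101 (B)
= RGB(199, 213, 101)


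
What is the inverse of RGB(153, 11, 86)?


Invert: (255-R, 255-G, 255-B)
R: 255-153 = 102
G: 255-11 = 244
B: 255-86 = 169
= RGB(102, 244, 169)


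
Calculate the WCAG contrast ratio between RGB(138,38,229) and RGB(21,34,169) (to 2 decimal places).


Linearize each sRGB channel c=v/255: c/12.92 if c ≤ 0.04045 else ((c+0.055)/1.055)^2.4
L = 0.2126×R_lin + 0.7152×G_lin + 0.0722×B_lin
Color 1 (138,38,229):
  R=138: 138/255≈0.5412 > 0.04045 → ((0.5412+0.055)/1.055)^2.4 ≈ 0.25415
  G=38: 38/255≈0.1490 > 0.04045 → ((0.1490+0.055)/1.055)^2.4 ≈ 0.01938
  B=229: 229/255≈0.8980 > 0.04045 → ((0.8980+0.055)/1.055)^2.4 ≈ 0.78354
  L1 = 0.2126×0.25415 + 0.7152×0.01938 + 0.0722×0.78354 ≈ 0.12447
Color 2 (21,34,169):
  R=21: 21/255≈0.0824 > 0.04045 → ((0.0824+0.055)/1.055)^2.4 ≈ 0.00750
  G=34: 34/255≈0.1333 > 0.04045 → ((0.1333+0.055)/1.055)^2.4 ≈ 0.01600
  B=169: 169/255≈0.6627 > 0.04045 → ((0.6627+0.055)/1.055)^2.4 ≈ 0.39676
  L2 = 0.2126×0.00750 + 0.7152×0.01600 + 0.0722×0.39676 ≈ 0.04168
Lighter = 0.12447, Darker = 0.04168
Ratio = (L_lighter + 0.05) / (L_darker + 0.05)
Ratio = (0.12447 + 0.05) / (0.04168 + 0.05) = 0.17447 / 0.09168 ≈ 1.9030
Ratio ≈ 1.90:1


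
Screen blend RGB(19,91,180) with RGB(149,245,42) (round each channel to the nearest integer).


Screen: C = 255 - (255-A)×(255-B)/255, rounded to nearest integer
R: 255 - (255-19)×(255-149)/255 = 255 - 25016/255 ≈ 255 - 98.102 = 156.898 → 157
G: 255 - (255-91)×(255-245)/255 = 255 - 1640/255 ≈ 255 - 6.431 = 248.569 → 249
B: 255 - (255-180)×(255-42)/255 = 255 - 15975/255 ≈ 255 - 62.647 = 192.353 → 192
= RGB(157, 249, 192)


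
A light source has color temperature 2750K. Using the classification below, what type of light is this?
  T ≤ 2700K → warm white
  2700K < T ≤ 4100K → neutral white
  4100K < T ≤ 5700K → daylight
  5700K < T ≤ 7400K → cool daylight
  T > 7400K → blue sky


Temperature: 2750K
2700K < 2750K ≤ 4100K → neutral white
Classification: neutral white


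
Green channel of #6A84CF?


Color: #6A84CF
R = 6A = 106
G = 84 = 132
B = CF = 207
Green = 132


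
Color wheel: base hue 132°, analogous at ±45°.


Base hue: 132°
Left analog: (132 - 45) mod 360 = 87°
Right analog: (132 + 45) mod 360 = 177°
Analogous hues = 87° and 177°


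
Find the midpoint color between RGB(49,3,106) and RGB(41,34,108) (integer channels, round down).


Midpoint: each channel = ⌊(C₁+C₂)/2⌋
R: ⌊(49+41)/2⌋ = 45
G: ⌊(3+34)/2⌋ = 18
B: ⌊(106+108)/2⌋ = 107
= RGB(45, 18, 107)


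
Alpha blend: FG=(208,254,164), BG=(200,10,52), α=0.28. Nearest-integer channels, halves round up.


C = α×F + (1-α)×B, with 1-α = 0.72
R: 0.28×208 + 0.72×200 = 58.24 + 144.00 = 202.24 → 202
G: 0.28×254 + 0.72×10 = 71.12 + 7.20 = 78.32 → 78
B: 0.28×164 + 0.72×52 = 45.92 + 37.44 = 83.36 → 83
= RGB(202, 78, 83)


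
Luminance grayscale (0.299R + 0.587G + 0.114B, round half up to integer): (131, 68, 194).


Gray = 0.299×R + 0.587×G + 0.114×B
Gray = 0.299×131 + 0.587×68 + 0.114×194
Gray = 39.169 + 39.916 + 22.116
Gray = 101.201 → round half up → 101
Gray = 101


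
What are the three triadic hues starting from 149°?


Triadic: equally spaced at 120° intervals
H1 = 149°
H2 = (149 + 120) mod 360 = 269°
H3 = (149 + 240) mod 360 = 29°
Triadic = 149°, 269°, 29°


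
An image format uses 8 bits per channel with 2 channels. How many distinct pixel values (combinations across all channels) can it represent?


Total bits = 8 bits/channel × 2 channels = 16 bits
Distinct pixel values = 2^16
= 65,536 pixel values


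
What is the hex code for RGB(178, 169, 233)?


R = 178 → B2 (hex)
G = 169 → A9 (hex)
B = 233 → E9 (hex)
Hex = #B2A9E9


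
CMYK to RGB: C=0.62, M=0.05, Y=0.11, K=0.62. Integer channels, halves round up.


R = 255 × (1-C) × (1-K) = 255 × 0.38 × 0.38 = 36.822 → 37
G = 255 × (1-M) × (1-K) = 255 × 0.95 × 0.38 = 92.055 → 92
B = 255 × (1-Y) × (1-K) = 255 × 0.89 × 0.38 = 86.241 → 86
= RGB(37, 92, 86)


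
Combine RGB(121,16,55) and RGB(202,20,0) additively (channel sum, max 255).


Additive: each channel = min(255, C₁+C₂)
R: 121+202 = 323 → 255
G: 16+20 = 36 → 36
B: 55+0 = 55 → 55
= RGB(255, 36, 55)


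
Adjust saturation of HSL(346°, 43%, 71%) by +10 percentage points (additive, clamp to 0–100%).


Original S = 43%
Adjustment = +10 percentage points
New S = 43 + (10) = 53
Clamp to [0, 100] → 53
= HSL(346°, 53%, 71%)


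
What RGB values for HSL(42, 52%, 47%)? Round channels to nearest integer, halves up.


H=42°, S=0.52, L=0.47
C = (1-|2L-1|)×S = (1-|-0.06|)×0.52 = 0.4888
H' = H/60 = 42/60 ≈ 0.7000; X = C×(1-|H' mod 2 - 1|) = 0.34216
m = L - C/2 = 0.47 - 0.2444 = 0.2256
Sector ⌊H'⌋ = 0 → (R',G',B') = (0.4888, 0.34216, 0.0)
RGB = ((R'+m)×255, (G'+m)×255, (B'+m)×255) = (182.172, 144.7788, 57.528)
Round half up → RGB(182, 145, 58)


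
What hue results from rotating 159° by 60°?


New hue = (H + rotation) mod 360
New hue = (159 + 60) mod 360
= 219 mod 360
= 219°


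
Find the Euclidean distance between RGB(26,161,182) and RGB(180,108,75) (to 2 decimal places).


d = √[(R₁-R₂)² + (G₁-G₂)² + (B₁-B₂)²]
d = √[(26-180)² + (161-108)² + (182-75)²]
d = √[23716 + 2809 + 11449]
d = √37974
d ≈ 194.87


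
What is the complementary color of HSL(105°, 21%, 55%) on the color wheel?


Complement = opposite side of color wheel = hue + 180°
H' = (105 + 180) mod 360 = 285°
S and L unchanged.
= HSL(285°, 21%, 55%)


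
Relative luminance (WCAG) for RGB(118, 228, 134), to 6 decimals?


Linearize each channel (sRGB transfer function): c = v/255; c_lin = c/12.92 if c ≤ 0.04045, else ((c+0.055)/1.055)^2.4
  R: 118/255 ≈ 0.462745 > 0.04045 → ((0.462745+0.055)/1.055)^2.4 ≈ 0.181164
  G: 228/255 ≈ 0.894118 > 0.04045 → ((0.894118+0.055)/1.055)^2.4 ≈ 0.775822
  B: 134/255 ≈ 0.525490 > 0.04045 → ((0.525490+0.055)/1.055)^2.4 ≈ 0.238398
R_lin = 0.181164, G_lin = 0.775822, B_lin = 0.238398
L = 0.2126×R + 0.7152×G + 0.0722×B
L = 0.2126×0.181164 + 0.7152×0.775822 + 0.0722×0.238398
L ≈ 0.610596


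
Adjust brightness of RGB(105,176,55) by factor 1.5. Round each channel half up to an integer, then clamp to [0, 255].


Multiply each channel by 1.5, round half up, clamp to [0, 255]
R: 105×1.5 = 157.5 → round → 158
G: 176×1.5 = 264 → clamp → 255
B: 55×1.5 = 82.5 → round → 83
= RGB(158, 255, 83)


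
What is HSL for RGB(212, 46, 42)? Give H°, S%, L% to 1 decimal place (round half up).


Normalize: R'=212/255≈0.8314, G'=46/255≈0.1804, B'=42/255≈0.1647
Max=212/255, Min=42/255, Δ=Max-Min=170/255
L = (Max+Min)/2 = (212+42)/510 = 254/510 = 0.49803… → L = 49.8%
L ≤ 0.5 → S = Δ/(Max+Min) = 170/(212+42) = 170/254 = 0.66929… → S = 66.9%
(the 1/255 factors cancel in S and H, so raw channel differences can be used)
Max is R' → H = 60 × (((G-B)/Δ) mod 6) = 60 × (((46-42)/170) mod 6)
  4/170 = 0.0235…
  H = 60 × 0.0235… = 1.411…° → H = 1.4°
= HSL(1.4°, 66.9%, 49.8%)


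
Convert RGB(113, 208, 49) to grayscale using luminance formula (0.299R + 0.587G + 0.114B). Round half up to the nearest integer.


Gray = 0.299×R + 0.587×G + 0.114×B
Gray = 0.299×113 + 0.587×208 + 0.114×49
Gray = 33.787 + 122.096 + 5.586
Gray = 161.469 → round half up → 161
Gray = 161


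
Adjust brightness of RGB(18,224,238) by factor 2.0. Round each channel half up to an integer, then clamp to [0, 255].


Multiply each channel by 2.0, round half up, clamp to [0, 255]
R: 18×2.0 = 36
G: 224×2.0 = 448 → clamp → 255
B: 238×2.0 = 476 → clamp → 255
= RGB(36, 255, 255)


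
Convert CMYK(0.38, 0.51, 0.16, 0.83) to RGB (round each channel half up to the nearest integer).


R = 255 × (1-C) × (1-K) = 255 × 0.62 × 0.17 = 26.877 → 27
G = 255 × (1-M) × (1-K) = 255 × 0.49 × 0.17 = 21.2415 → 21
B = 255 × (1-Y) × (1-K) = 255 × 0.84 × 0.17 = 36.414 → 36
= RGB(27, 21, 36)


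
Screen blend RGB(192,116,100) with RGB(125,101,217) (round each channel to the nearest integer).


Screen: C = 255 - (255-A)×(255-B)/255, rounded to nearest integer
R: 255 - (255-192)×(255-125)/255 = 255 - 8190/255 ≈ 255 - 32.118 = 222.882 → 223
G: 255 - (255-116)×(255-101)/255 = 255 - 21406/255 ≈ 255 - 83.945 = 171.055 → 171
B: 255 - (255-100)×(255-217)/255 = 255 - 5890/255 ≈ 255 - 23.098 = 231.902 → 232
= RGB(223, 171, 232)


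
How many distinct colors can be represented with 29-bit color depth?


Colors = 2^bits = 2^29
= 536,870,912 colors


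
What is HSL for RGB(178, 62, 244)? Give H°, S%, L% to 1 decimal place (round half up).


Normalize: R'=178/255≈0.6980, G'=62/255≈0.2431, B'=244/255≈0.9569
Max=244/255, Min=62/255, Δ=Max-Min=182/255
L = (Max+Min)/2 = (244+62)/510 = 306/510 = 0.6 → L = 60.0%
L > 0.5 → S = Δ/(2-Max-Min) = 182/(510-244-62) = 182/204 = 0.89215… → S = 89.2%
(the 1/255 factors cancel in S and H, so raw channel differences can be used)
Max is B' → H = 60 × ((R-G)/Δ + 4) = 60 × ((178-62)/182 + 4)
  116/182 + 4 = 0.6373… + 4 = 4.6373…
  H = 60 × 4.6373… = 278.241…° → H = 278.2°
= HSL(278.2°, 89.2%, 60.0%)


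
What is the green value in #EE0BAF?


Color: #EE0BAF
R = EE = 238
G = 0B = 11
B = AF = 175
Green = 11


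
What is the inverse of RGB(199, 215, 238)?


Invert: (255-R, 255-G, 255-B)
R: 255-199 = 56
G: 255-215 = 40
B: 255-238 = 17
= RGB(56, 40, 17)


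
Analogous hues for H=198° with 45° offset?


Base hue: 198°
Left analog: (198 - 45) mod 360 = 153°
Right analog: (198 + 45) mod 360 = 243°
Analogous hues = 153° and 243°


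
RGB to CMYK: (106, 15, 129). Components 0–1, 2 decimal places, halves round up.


R'=106/255≈0.4157, G'=15/255≈0.0588, B'=129/255≈0.5059
K = 1 - max(R',G',B') = 1 - 129/255 = 126/255 = 0.49411… → 0.49
(1-R'-K)/(1-K) simplifies to (max-R)/max with max = 129:
C = (129-106)/129 = 23/129 = 0.17829… → 0.18
M = (129-15)/129 = 114/129 = 0.88372… → 0.88
Y = (129-129)/129 = 0/129 = 0 → 0.00
= CMYK(0.18, 0.88, 0.00, 0.49)


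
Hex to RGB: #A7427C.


A7 → 167 (R)
42 → 66 (G)
7C → 124 (B)
= RGB(167, 66, 124)


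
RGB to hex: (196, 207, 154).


R = 196 → C4 (hex)
G = 207 → CF (hex)
B = 154 → 9A (hex)
Hex = #C4CF9A


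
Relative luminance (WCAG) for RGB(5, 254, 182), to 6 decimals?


Linearize each channel (sRGB transfer function): c = v/255; c_lin = c/12.92 if c ≤ 0.04045, else ((c+0.055)/1.055)^2.4
  R: 5/255 ≈ 0.019608 ≤ 0.04045 → 0.019608/12.92 ≈ 0.001518
  G: 254/255 ≈ 0.996078 > 0.04045 → ((0.996078+0.055)/1.055)^2.4 ≈ 0.991102
  B: 182/255 ≈ 0.713725 > 0.04045 → ((0.713725+0.055)/1.055)^2.4 ≈ 0.467784
R_lin = 0.001518, G_lin = 0.991102, B_lin = 0.467784
L = 0.2126×R + 0.7152×G + 0.0722×B
L = 0.2126×0.001518 + 0.7152×0.991102 + 0.0722×0.467784
L ≈ 0.742933


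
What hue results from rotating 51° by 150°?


New hue = (H + rotation) mod 360
New hue = (51 + 150) mod 360
= 201 mod 360
= 201°


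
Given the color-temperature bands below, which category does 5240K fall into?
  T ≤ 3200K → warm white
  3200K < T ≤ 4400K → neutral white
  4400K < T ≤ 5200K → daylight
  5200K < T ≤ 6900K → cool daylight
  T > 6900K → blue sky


Temperature: 5240K
5200K < 5240K ≤ 6900K → cool daylight
Classification: cool daylight


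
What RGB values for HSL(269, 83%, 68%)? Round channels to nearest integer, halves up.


H=269°, S=0.83, L=0.68
C = (1-|2L-1|)×S = (1-|0.36|)×0.83 = 0.5312
H' = H/60 = 269/60 ≈ 4.4833; X = C×(1-|H' mod 2 - 1|) ≈ 0.2567
m = L - C/2 = 0.68 - 0.2656 = 0.4144
Sector ⌊H'⌋ = 4 → (R',G',B') = (≈0.2567, 0.0, 0.5312)
RGB = ((R'+m)×255, (G'+m)×255, (B'+m)×255) = (171.1424, 105.672, 241.128)
Round half up → RGB(171, 106, 241)


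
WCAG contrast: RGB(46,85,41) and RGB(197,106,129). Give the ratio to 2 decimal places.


Linearize each sRGB channel c=v/255: c/12.92 if c ≤ 0.04045 else ((c+0.055)/1.055)^2.4
L = 0.2126×R_lin + 0.7152×G_lin + 0.0722×B_lin
Color 1 (46,85,41):
  R=46: 46/255≈0.1804 > 0.04045 → ((0.1804+0.055)/1.055)^2.4 ≈ 0.02732
  G=85: 85/255≈0.3333 > 0.04045 → ((0.3333+0.055)/1.055)^2.4 ≈ 0.09084
  B=41: 41/255≈0.1608 > 0.04045 → ((0.1608+0.055)/1.055)^2.4 ≈ 0.02217
  L1 = 0.2126×0.02732 + 0.7152×0.09084 + 0.0722×0.02217 ≈ 0.07238
Color 2 (197,106,129):
  R=197: 197/255≈0.7725 > 0.04045 → ((0.7725+0.055)/1.055)^2.4 ≈ 0.55834
  G=106: 106/255≈0.4157 > 0.04045 → ((0.4157+0.055)/1.055)^2.4 ≈ 0.14413
  B=129: 129/255≈0.5059 > 0.04045 → ((0.5059+0.055)/1.055)^2.4 ≈ 0.21953
  L2 = 0.2126×0.55834 + 0.7152×0.14413 + 0.0722×0.21953 ≈ 0.23763
Lighter = 0.23763, Darker = 0.07238
Ratio = (L_lighter + 0.05) / (L_darker + 0.05)
Ratio = (0.23763 + 0.05) / (0.07238 + 0.05) = 0.28763 / 0.12238 ≈ 2.3503
Ratio ≈ 2.35:1


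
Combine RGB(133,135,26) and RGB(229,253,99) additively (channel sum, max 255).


Additive: each channel = min(255, C₁+C₂)
R: 133+229 = 362 → 255
G: 135+253 = 388 → 255
B: 26+99 = 125 → 125
= RGB(255, 255, 125)


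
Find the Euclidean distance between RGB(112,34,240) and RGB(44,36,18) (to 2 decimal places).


d = √[(R₁-R₂)² + (G₁-G₂)² + (B₁-B₂)²]
d = √[(112-44)² + (34-36)² + (240-18)²]
d = √[4624 + 4 + 49284]
d = √53912
d ≈ 232.19


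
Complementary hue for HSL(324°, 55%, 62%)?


Complement = opposite side of color wheel = hue + 180°
H' = (324 + 180) mod 360 = 144°
S and L unchanged.
= HSL(144°, 55%, 62%)


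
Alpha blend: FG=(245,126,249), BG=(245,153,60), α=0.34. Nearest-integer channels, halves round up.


C = α×F + (1-α)×B, with 1-α = 0.66
R: 0.34×245 + 0.66×245 = 83.30 + 161.70 = 245.00 → 245
G: 0.34×126 + 0.66×153 = 42.84 + 100.98 = 143.82 → 144
B: 0.34×249 + 0.66×60 = 84.66 + 39.60 = 124.26 → 124
= RGB(245, 144, 124)


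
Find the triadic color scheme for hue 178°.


Triadic: equally spaced at 120° intervals
H1 = 178°
H2 = (178 + 120) mod 360 = 298°
H3 = (178 + 240) mod 360 = 58°
Triadic = 178°, 298°, 58°


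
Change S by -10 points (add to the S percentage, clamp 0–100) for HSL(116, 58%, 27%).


Original S = 58%
Adjustment = -10 percentage points
New S = 58 + (-10) = 48
Clamp to [0, 100] → 48
= HSL(116°, 48%, 27%)


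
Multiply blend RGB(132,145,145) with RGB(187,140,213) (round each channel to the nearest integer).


Multiply: C = A×B/255, rounded to nearest integer
R: 132×187/255 = 24684/255 ≈ 96.800 → 97
G: 145×140/255 = 20300/255 ≈ 79.608 → 80
B: 145×213/255 = 30885/255 ≈ 121.118 → 121
= RGB(97, 80, 121)


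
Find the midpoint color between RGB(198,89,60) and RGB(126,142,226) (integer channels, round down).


Midpoint: each channel = ⌊(C₁+C₂)/2⌋
R: ⌊(198+126)/2⌋ = 162
G: ⌊(89+142)/2⌋ = 115
B: ⌊(60+226)/2⌋ = 143
= RGB(162, 115, 143)


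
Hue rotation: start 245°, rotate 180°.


New hue = (H + rotation) mod 360
New hue = (245 + 180) mod 360
= 425 mod 360
= 65°


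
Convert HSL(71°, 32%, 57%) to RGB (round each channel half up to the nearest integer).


H=71°, S=0.32, L=0.57
C = (1-|2L-1|)×S = (1-|0.14|)×0.32 = 0.2752
H' = H/60 = 71/60 ≈ 1.1833; X = C×(1-|H' mod 2 - 1|) ≈ 0.2247
m = L - C/2 = 0.57 - 0.1376 = 0.4324
Sector ⌊H'⌋ = 1 → (R',G',B') = (≈0.2247, 0.2752, 0.0)
RGB = ((R'+m)×255, (G'+m)×255, (B'+m)×255) = (167.5724, 180.438, 110.262)
Round half up → RGB(168, 180, 110)


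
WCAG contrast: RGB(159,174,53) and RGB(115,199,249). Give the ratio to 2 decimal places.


Linearize each sRGB channel c=v/255: c/12.92 if c ≤ 0.04045 else ((c+0.055)/1.055)^2.4
L = 0.2126×R_lin + 0.7152×G_lin + 0.0722×B_lin
Color 1 (159,174,53):
  R=159: 159/255≈0.6235 > 0.04045 → ((0.6235+0.055)/1.055)^2.4 ≈ 0.34670
  G=174: 174/255≈0.6824 > 0.04045 → ((0.6824+0.055)/1.055)^2.4 ≈ 0.42327
  B=53: 53/255≈0.2078 > 0.04045 → ((0.2078+0.055)/1.055)^2.4 ≈ 0.03560
  L1 = 0.2126×0.34670 + 0.7152×0.42327 + 0.0722×0.03560 ≈ 0.37900
Color 2 (115,199,249):
  R=115: 115/255≈0.4510 > 0.04045 → ((0.4510+0.055)/1.055)^2.4 ≈ 0.17144
  G=199: 199/255≈0.7804 > 0.04045 → ((0.7804+0.055)/1.055)^2.4 ≈ 0.57112
  B=249: 249/255≈0.9765 > 0.04045 → ((0.9765+0.055)/1.055)^2.4 ≈ 0.94731
  L2 = 0.2126×0.17144 + 0.7152×0.57112 + 0.0722×0.94731 ≈ 0.51331
Lighter = 0.51331, Darker = 0.37900
Ratio = (L_lighter + 0.05) / (L_darker + 0.05)
Ratio = (0.51331 + 0.05) / (0.37900 + 0.05) = 0.56331 / 0.42900 ≈ 1.3131
Ratio ≈ 1.31:1


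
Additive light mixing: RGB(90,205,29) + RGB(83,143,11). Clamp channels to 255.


Additive: each channel = min(255, C₁+C₂)
R: 90+83 = 173 → 173
G: 205+143 = 348 → 255
B: 29+11 = 40 → 40
= RGB(173, 255, 40)


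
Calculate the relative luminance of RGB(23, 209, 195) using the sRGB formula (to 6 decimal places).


Linearize each channel (sRGB transfer function): c = v/255; c_lin = c/12.92 if c ≤ 0.04045, else ((c+0.055)/1.055)^2.4
  R: 23/255 ≈ 0.090196 > 0.04045 → ((0.090196+0.055)/1.055)^2.4 ≈ 0.008568
  G: 209/255 ≈ 0.819608 > 0.04045 → ((0.819608+0.055)/1.055)^2.4 ≈ 0.637597
  B: 195/255 ≈ 0.764706 > 0.04045 → ((0.764706+0.055)/1.055)^2.4 ≈ 0.545724
R_lin = 0.008568, G_lin = 0.637597, B_lin = 0.545724
L = 0.2126×R + 0.7152×G + 0.0722×B
L = 0.2126×0.008568 + 0.7152×0.637597 + 0.0722×0.545724
L ≈ 0.497232


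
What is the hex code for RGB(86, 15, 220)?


R = 86 → 56 (hex)
G = 15 → 0F (hex)
B = 220 → DC (hex)
Hex = #560FDC


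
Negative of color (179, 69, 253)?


Invert: (255-R, 255-G, 255-B)
R: 255-179 = 76
G: 255-69 = 186
B: 255-253 = 2
= RGB(76, 186, 2)


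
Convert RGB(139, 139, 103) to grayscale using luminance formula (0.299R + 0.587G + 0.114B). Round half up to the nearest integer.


Gray = 0.299×R + 0.587×G + 0.114×B
Gray = 0.299×139 + 0.587×139 + 0.114×103
Gray = 41.561 + 81.593 + 11.742
Gray = 134.896 → round half up → 135
Gray = 135


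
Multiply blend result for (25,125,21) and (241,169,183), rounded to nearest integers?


Multiply: C = A×B/255, rounded to nearest integer
R: 25×241/255 = 6025/255 ≈ 23.627 → 24
G: 125×169/255 = 21125/255 ≈ 82.843 → 83
B: 21×183/255 = 3843/255 ≈ 15.071 → 15
= RGB(24, 83, 15)


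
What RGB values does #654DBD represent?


65 → 101 (R)
4D → 77 (G)
BD → 189 (B)
= RGB(101, 77, 189)


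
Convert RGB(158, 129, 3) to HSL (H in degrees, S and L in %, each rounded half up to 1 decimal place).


Normalize: R'=158/255≈0.6196, G'=129/255≈0.5059, B'=3/255≈0.0118
Max=158/255, Min=3/255, Δ=Max-Min=155/255
L = (Max+Min)/2 = (158+3)/510 = 161/510 = 0.31568… → L = 31.6%
L ≤ 0.5 → S = Δ/(Max+Min) = 155/(158+3) = 155/161 = 0.96273… → S = 96.3%
(the 1/255 factors cancel in S and H, so raw channel differences can be used)
Max is R' → H = 60 × (((G-B)/Δ) mod 6) = 60 × (((129-3)/155) mod 6)
  126/155 = 0.8129…
  H = 60 × 0.8129… = 48.774…° → H = 48.8°
= HSL(48.8°, 96.3%, 31.6%)


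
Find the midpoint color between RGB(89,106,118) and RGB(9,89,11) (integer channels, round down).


Midpoint: each channel = ⌊(C₁+C₂)/2⌋
R: ⌊(89+9)/2⌋ = 49
G: ⌊(106+89)/2⌋ = 97
B: ⌊(118+11)/2⌋ = 64
= RGB(49, 97, 64)


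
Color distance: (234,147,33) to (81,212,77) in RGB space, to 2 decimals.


d = √[(R₁-R₂)² + (G₁-G₂)² + (B₁-B₂)²]
d = √[(234-81)² + (147-212)² + (33-77)²]
d = √[23409 + 4225 + 1936]
d = √29570
d ≈ 171.96


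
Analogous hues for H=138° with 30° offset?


Base hue: 138°
Left analog: (138 - 30) mod 360 = 108°
Right analog: (138 + 30) mod 360 = 168°
Analogous hues = 108° and 168°


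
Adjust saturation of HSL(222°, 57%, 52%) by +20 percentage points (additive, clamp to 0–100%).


Original S = 57%
Adjustment = +20 percentage points
New S = 57 + (20) = 77
Clamp to [0, 100] → 77
= HSL(222°, 77%, 52%)


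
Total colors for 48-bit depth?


Colors = 2^bits = 2^48
= 281,474,976,710,656 colors


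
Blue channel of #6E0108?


Color: #6E0108
R = 6E = 110
G = 01 = 1
B = 08 = 8
Blue = 8


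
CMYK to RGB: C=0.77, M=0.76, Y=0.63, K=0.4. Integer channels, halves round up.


R = 255 × (1-C) × (1-K) = 255 × 0.23 × 0.60 = 35.19 → 35
G = 255 × (1-M) × (1-K) = 255 × 0.24 × 0.60 = 36.72 → 37
B = 255 × (1-Y) × (1-K) = 255 × 0.37 × 0.60 = 56.61 → 57
= RGB(35, 37, 57)


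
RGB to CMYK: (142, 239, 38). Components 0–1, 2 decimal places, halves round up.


R'=142/255≈0.5569, G'=239/255≈0.9373, B'=38/255≈0.1490
K = 1 - max(R',G',B') = 1 - 239/255 = 16/255 = 0.06274… → 0.06
(1-R'-K)/(1-K) simplifies to (max-R)/max with max = 239:
C = (239-142)/239 = 97/239 = 0.40585… → 0.41
M = (239-239)/239 = 0/239 = 0 → 0.00
Y = (239-38)/239 = 201/239 = 0.84100… → 0.84
= CMYK(0.41, 0.00, 0.84, 0.06)


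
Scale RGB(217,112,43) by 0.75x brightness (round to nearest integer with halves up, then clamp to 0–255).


Multiply each channel by 0.75, round half up, clamp to [0, 255]
R: 217×0.75 = 162.75 → round → 163
G: 112×0.75 = 84
B: 43×0.75 = 32.25 → round → 32
= RGB(163, 84, 32)


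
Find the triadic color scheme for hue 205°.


Triadic: equally spaced at 120° intervals
H1 = 205°
H2 = (205 + 120) mod 360 = 325°
H3 = (205 + 240) mod 360 = 85°
Triadic = 205°, 325°, 85°
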